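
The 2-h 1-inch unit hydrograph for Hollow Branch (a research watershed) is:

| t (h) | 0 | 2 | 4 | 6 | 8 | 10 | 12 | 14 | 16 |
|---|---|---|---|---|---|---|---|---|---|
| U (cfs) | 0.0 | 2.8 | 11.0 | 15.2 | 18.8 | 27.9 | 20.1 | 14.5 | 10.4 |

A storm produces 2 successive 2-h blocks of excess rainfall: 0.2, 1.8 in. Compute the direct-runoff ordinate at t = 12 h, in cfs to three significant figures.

Q ≈ 54.2 cfs

By discrete convolution, Q_j = Σ (P_i / 1 in) · U_{j−i}.
At t = 12 h (j=6): Q = (0.2/1)·20.1 + (1.8/1)·27.9 = 54.2 cfs.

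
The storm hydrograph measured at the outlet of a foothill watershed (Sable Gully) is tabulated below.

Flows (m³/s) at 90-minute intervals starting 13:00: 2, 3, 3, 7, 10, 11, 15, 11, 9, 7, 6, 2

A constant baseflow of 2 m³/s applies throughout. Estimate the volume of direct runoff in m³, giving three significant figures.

Direct-runoff ordinates (Q − Q_b): 0.0, 1.0, 1.0, 5.0, 8.0, 9.0, 13.0, 9.0, 7.0, 5.0, 4.0, 0.0 m³/s.
ΣQ_DR = 62.00 m³/s.
With Δt = 1.5 h = 5400 s, V = ΣQ_DR · Δt = 62.00 × 5400 = 3.35 × 10^5 m³.

V ≈ 3.35 × 10^5 m³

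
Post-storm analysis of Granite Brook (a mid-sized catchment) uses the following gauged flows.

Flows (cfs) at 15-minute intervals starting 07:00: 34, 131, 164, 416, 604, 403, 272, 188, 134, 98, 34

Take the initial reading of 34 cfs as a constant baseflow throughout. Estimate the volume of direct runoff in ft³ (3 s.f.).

V ≈ 1.89 × 10^6 ft³

Direct-runoff ordinates (Q − Q_b): 0.0, 97.0, 130.0, 382.0, 570.0, 369.0, 238.0, 154.0, 100.0, 64.0, 0.0 cfs.
ΣQ_DR = 2104 cfs.
With Δt = 0.25 h = 900 s, V = ΣQ_DR · Δt = 2104 × 900 = 1.89 × 10^6 ft³.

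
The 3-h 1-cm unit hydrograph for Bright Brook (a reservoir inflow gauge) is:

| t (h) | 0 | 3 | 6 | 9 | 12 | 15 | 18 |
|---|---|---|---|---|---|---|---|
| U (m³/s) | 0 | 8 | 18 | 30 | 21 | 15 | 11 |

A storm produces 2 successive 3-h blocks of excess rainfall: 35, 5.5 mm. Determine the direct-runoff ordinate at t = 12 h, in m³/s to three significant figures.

Q ≈ 90.0 m³/s

By discrete convolution, Q_j = Σ (P_i / 10 mm) · U_{j−i}.
At t = 12 h (j=4): Q = (35/10)·21 + (5.5/10)·30 = 90.0 m³/s.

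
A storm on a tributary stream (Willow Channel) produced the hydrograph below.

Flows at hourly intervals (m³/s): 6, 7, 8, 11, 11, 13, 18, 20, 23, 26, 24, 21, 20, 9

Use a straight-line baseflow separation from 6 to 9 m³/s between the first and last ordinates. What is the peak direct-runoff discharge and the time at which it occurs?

Q_p = 17.92 m³/s at t = 9 h

Subtracting baseflow gives direct-runoff ordinates: 0.00, 0.77, 1.54, 4.31, 4.08, 5.85, 10.62, 12.38, 15.15, 17.92, 15.69, 12.46, 11.23, 0.00 m³/s.
The maximum is 17.92 m³/s, occurring at the reading for t = 9 h.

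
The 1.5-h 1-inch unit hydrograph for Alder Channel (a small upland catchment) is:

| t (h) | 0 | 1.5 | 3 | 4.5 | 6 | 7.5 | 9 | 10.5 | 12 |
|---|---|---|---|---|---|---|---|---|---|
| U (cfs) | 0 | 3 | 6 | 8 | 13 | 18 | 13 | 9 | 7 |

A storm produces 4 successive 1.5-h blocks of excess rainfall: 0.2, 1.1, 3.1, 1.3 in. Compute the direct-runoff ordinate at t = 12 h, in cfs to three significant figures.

Q ≈ 75.0 cfs

By discrete convolution, Q_j = Σ (P_i / 1 in) · U_{j−i}.
At t = 12 h (j=8): Q = (0.2/1)·7 + (1.1/1)·9 + (3.1/1)·13 + (1.3/1)·18 = 75.0 cfs.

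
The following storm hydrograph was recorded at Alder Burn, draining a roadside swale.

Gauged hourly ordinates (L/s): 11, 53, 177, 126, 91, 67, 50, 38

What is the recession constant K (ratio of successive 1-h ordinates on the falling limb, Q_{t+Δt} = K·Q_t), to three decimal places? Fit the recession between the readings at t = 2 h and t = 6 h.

Using the recession-limb readings at t = 2 h and t = 6 h: Q falls from 177 to 50 L/s over 4 intervals.
K = (Q₂/Q₁)^(1/4) = (50/177)^(1/4) = 0.729.

K ≈ 0.729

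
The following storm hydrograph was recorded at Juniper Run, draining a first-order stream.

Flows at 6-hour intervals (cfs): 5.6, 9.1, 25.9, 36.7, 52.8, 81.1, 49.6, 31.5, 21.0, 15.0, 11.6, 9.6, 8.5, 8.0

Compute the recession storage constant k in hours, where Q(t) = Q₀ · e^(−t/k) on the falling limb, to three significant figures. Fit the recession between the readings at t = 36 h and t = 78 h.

k ≈ 23.0 h

On the falling limb, Q drops from 49.6 to 8.0 cfs between t = 36 h and t = 78 h (Δt = 42 h).
k = −Δt / ln(Q₂/Q₁) = −42 / ln(8.0/49.6) = 23.0 h.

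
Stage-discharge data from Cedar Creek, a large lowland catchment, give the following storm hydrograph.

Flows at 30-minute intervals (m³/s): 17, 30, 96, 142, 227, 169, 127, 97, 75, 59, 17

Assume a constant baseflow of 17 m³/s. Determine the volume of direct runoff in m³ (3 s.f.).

V ≈ 1.56 × 10^6 m³

Direct-runoff ordinates (Q − Q_b): 0.0, 13.0, 79.0, 125.0, 210.0, 152.0, 110.0, 80.0, 58.0, 42.0, 0.0 m³/s.
ΣQ_DR = 869.0 m³/s.
With Δt = 0.5 h = 1800 s, V = ΣQ_DR · Δt = 869.0 × 1800 = 1.56 × 10^6 m³.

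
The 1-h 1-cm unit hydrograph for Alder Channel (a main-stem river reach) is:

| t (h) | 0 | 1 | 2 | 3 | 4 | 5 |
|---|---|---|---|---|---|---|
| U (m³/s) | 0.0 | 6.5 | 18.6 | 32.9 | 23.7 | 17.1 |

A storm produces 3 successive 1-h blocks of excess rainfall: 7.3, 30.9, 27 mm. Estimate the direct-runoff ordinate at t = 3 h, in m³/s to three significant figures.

Q ≈ 99.0 m³/s

By discrete convolution, Q_j = Σ (P_i / 10 mm) · U_{j−i}.
At t = 3 h (j=3): Q = (7.3/10)·32.9 + (30.9/10)·18.6 + (27/10)·6.5 = 99.0 m³/s.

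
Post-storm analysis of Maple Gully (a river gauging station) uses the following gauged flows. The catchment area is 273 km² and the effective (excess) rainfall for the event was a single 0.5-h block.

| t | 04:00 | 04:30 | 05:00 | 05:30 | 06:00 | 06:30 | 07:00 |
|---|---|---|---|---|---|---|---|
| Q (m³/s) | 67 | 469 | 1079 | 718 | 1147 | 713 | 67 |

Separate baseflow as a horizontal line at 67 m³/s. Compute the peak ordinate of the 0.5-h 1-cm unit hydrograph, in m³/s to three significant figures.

U_p ≈ 432 m³/s

Direct runoff: 0.0, 402.0, 1012.0, 651.0, 1080.0, 646.0, 0.0 m³/s; ΣQ_DR = 3791 m³/s, peak = 1080.0 m³/s.
Runoff depth d = ΣQ_DR·Δt / A = 3791 × 1800 / (273 km²) = 25.00 mm.
The 1-cm UH is the DRH scaled by (10 mm)/d, so U_p = 1080.0 × 10/25.00 = 432 m³/s.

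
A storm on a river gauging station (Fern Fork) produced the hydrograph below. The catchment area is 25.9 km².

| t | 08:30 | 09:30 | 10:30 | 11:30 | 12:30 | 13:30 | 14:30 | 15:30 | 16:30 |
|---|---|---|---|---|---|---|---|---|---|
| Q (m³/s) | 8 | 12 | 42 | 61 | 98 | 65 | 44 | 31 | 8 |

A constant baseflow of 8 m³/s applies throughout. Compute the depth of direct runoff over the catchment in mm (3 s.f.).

Direct runoff: 0.0, 4.0, 34.0, 53.0, 90.0, 57.0, 36.0, 23.0, 0.0 m³/s; ΣQ_DR = 297.0 m³/s.
V = ΣQ_DR · Δt = 297.0 × 3600 s = 1.069 × 10^6 m³.
Over A = 25.9 km², depth = V / A = 41.3 mm.

d ≈ 41.3 mm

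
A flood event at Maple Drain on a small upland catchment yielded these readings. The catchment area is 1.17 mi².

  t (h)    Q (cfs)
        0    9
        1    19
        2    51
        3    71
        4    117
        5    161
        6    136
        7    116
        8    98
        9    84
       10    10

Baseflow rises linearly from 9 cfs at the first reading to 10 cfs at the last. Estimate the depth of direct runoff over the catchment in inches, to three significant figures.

Direct runoff: 0.00, 9.90, 41.80, 61.70, 107.60, 151.50, 126.40, 106.30, 88.20, 74.10, 0.00 cfs; ΣQ_DR = 767.5 cfs.
V = ΣQ_DR · Δt = 767.5 × 3600 s = 2.763 × 10^6 ft³.
Over A = 1.17 mi², depth = V / A = 1.02 in.

d ≈ 1.02 in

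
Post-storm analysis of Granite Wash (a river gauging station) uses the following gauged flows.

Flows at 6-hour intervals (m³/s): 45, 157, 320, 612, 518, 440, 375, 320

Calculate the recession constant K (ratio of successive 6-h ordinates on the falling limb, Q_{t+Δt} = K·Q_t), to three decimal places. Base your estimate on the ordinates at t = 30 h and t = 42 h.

K ≈ 0.853

Using the recession-limb readings at t = 30 h and t = 42 h: Q falls from 440 to 320 m³/s over 2 intervals.
K = (Q₂/Q₁)^(1/2) = (320/440)^(1/2) = 0.853.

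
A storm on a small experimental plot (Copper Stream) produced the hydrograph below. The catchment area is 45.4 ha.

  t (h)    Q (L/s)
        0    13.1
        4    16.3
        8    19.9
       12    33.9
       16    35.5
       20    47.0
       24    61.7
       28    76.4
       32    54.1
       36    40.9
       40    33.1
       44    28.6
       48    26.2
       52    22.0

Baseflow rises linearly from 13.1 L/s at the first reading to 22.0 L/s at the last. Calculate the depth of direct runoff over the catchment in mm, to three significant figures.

Direct runoff: 0.00, 2.52, 5.43, 18.75, 19.66, 30.48, 44.49, 58.51, 35.52, 21.64, 13.15, 7.97, 4.88, 0.00 L/s; ΣQ_DR = 263.0 L/s.
V = ΣQ_DR · Δt = 263.0 × 14400 s = 3.787 × 10^6 L.
Over A = 45.4 ha, depth = V / A = 8.34 mm.

d ≈ 8.34 mm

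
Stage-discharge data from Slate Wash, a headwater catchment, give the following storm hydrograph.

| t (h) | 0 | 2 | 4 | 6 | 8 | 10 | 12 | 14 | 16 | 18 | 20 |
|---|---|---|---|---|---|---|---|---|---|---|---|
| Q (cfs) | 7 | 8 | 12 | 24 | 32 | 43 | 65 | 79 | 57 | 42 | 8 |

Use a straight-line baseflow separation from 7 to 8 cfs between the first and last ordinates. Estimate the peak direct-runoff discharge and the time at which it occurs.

Subtracting baseflow gives direct-runoff ordinates: 0.00, 0.90, 4.80, 16.70, 24.60, 35.50, 57.40, 71.30, 49.20, 34.10, 0.00 cfs.
The maximum is 71.30 cfs, occurring at the reading for t = 14 h.

Q_p = 71.30 cfs at t = 14 h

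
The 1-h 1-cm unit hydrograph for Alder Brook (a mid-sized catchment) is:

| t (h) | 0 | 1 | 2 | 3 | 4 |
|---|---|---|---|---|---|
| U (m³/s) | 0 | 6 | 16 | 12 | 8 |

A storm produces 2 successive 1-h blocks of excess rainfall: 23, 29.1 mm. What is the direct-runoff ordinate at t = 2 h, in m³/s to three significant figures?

By discrete convolution, Q_j = Σ (P_i / 10 mm) · U_{j−i}.
At t = 2 h (j=2): Q = (23/10)·16 + (29.1/10)·6 = 54.3 m³/s.

Q ≈ 54.3 m³/s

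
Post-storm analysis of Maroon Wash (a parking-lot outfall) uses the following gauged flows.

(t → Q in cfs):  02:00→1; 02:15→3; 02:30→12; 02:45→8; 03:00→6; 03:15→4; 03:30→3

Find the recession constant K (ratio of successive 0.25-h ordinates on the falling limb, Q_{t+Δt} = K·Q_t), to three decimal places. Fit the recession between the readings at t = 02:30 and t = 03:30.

K ≈ 0.707

Using the recession-limb readings at t = 02:30 and t = 03:30: Q falls from 12 to 3 cfs over 4 intervals.
K = (Q₂/Q₁)^(1/4) = (3/12)^(1/4) = 0.707.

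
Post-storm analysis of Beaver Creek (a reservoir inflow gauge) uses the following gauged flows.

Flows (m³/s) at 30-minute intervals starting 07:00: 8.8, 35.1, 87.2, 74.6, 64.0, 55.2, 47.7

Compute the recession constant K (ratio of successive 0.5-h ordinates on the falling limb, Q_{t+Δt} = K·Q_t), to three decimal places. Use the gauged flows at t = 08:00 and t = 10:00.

Using the recession-limb readings at t = 08:00 and t = 10:00: Q falls from 87.2 to 47.7 m³/s over 4 intervals.
K = (Q₂/Q₁)^(1/4) = (47.7/87.2)^(1/4) = 0.860.

K ≈ 0.860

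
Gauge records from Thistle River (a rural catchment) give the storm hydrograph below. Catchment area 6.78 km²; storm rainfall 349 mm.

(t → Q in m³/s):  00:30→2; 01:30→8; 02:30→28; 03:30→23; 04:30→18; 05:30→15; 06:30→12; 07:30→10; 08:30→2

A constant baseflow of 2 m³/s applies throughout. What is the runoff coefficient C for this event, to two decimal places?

ΣQ_DR = 100.0 m³/s; V = ΣQ_DR·Δt = 3.600 × 10^5 m³.
Runoff depth d = V / A = 53.10 mm.
C = d / P = 53.10 / 349 = 0.15.

C ≈ 0.15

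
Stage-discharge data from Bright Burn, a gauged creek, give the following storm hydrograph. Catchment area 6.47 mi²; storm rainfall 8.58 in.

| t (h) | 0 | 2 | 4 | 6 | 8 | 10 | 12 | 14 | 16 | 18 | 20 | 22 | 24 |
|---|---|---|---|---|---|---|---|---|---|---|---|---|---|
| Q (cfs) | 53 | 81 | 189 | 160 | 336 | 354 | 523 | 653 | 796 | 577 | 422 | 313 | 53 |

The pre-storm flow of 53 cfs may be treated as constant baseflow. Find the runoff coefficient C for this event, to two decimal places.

ΣQ_DR = 3821 cfs; V = ΣQ_DR·Δt = 2.751 × 10^7 ft³.
Runoff depth d = V / A = 1.830 in.
C = d / P = 1.830 / 8.58 = 0.21.

C ≈ 0.21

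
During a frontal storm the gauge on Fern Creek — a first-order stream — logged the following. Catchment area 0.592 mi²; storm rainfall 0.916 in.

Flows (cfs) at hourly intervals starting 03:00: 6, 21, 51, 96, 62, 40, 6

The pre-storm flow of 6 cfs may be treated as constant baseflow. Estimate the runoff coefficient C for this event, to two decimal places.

C ≈ 0.69

ΣQ_DR = 240.0 cfs; V = ΣQ_DR·Δt = 8.640 × 10^5 ft³.
Runoff depth d = V / A = 0.6282 in.
C = d / P = 0.6282 / 0.916 = 0.69.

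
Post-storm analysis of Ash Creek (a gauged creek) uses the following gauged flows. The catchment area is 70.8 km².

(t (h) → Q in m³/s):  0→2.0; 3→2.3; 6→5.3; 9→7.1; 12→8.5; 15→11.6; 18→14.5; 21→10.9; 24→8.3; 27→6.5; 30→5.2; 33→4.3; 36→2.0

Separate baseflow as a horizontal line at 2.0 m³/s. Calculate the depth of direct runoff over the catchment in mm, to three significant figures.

Direct runoff: 0.0, 0.3, 3.3, 5.1, 6.5, 9.6, 12.5, 8.9, 6.3, 4.5, 3.2, 2.3, 0.0 m³/s; ΣQ_DR = 62.50 m³/s.
V = ΣQ_DR · Δt = 62.50 × 10800 s = 6.750 × 10^5 m³.
Over A = 70.8 km², depth = V / A = 9.53 mm.

d ≈ 9.53 mm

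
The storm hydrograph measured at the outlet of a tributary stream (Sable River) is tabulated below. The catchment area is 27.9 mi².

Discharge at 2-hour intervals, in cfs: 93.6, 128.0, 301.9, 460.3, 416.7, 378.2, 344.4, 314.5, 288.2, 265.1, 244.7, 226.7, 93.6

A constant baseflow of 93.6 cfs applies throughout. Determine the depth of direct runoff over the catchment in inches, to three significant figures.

d ≈ 0.260 in

Direct runoff: 0.0, 34.4, 208.3, 366.7, 323.1, 284.6, 250.8, 220.9, 194.6, 171.5, 151.1, 133.1, 0.0 cfs; ΣQ_DR = 2339 cfs.
V = ΣQ_DR · Δt = 2339 × 7200 s = 1.684 × 10^7 ft³.
Over A = 27.9 mi², depth = V / A = 0.260 in.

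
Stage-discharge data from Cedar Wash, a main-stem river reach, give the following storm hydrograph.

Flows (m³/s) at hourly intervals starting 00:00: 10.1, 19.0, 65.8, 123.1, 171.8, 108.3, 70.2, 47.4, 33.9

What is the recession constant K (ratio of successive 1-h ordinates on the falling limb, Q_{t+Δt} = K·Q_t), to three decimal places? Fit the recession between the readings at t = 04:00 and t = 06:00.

Using the recession-limb readings at t = 04:00 and t = 06:00: Q falls from 171.8 to 70.2 m³/s over 2 intervals.
K = (Q₂/Q₁)^(1/2) = (70.2/171.8)^(1/2) = 0.639.

K ≈ 0.639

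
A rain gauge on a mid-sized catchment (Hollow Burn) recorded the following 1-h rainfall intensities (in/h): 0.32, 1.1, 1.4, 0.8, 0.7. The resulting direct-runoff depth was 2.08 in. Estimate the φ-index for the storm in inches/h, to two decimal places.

φ ≈ 0.48 in/h

Only the 4 blocks with intensity above φ contribute runoff: 1.1, 1.4, 0.8, 0.7 in/h.
Σ(I−φ)·Δt = d  ⇒  (1.1+1.4+0.8+0.7 − 4φ)·1 = 2.08
φ = (4.000 − 2.08/1) / 4 = 0.48 in/h.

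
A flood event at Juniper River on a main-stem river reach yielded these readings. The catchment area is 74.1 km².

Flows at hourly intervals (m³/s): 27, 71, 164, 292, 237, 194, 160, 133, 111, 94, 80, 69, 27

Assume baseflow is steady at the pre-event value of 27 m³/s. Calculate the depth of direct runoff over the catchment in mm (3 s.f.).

d ≈ 63.5 mm

Direct runoff: 0.0, 44.0, 137.0, 265.0, 210.0, 167.0, 133.0, 106.0, 84.0, 67.0, 53.0, 42.0, 0.0 m³/s; ΣQ_DR = 1308 m³/s.
V = ΣQ_DR · Δt = 1308 × 3600 s = 4.709 × 10^6 m³.
Over A = 74.1 km², depth = V / A = 63.5 mm.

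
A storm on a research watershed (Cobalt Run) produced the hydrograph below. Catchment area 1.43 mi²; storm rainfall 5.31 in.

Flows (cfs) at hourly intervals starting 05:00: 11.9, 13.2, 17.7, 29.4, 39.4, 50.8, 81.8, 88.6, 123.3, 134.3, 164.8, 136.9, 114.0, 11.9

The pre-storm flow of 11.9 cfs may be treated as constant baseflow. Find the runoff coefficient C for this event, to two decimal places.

ΣQ_DR = 851.4 cfs; V = ΣQ_DR·Δt = 3.065 × 10^6 ft³.
Runoff depth d = V / A = 0.9226 in.
C = d / P = 0.9226 / 5.31 = 0.17.

C ≈ 0.17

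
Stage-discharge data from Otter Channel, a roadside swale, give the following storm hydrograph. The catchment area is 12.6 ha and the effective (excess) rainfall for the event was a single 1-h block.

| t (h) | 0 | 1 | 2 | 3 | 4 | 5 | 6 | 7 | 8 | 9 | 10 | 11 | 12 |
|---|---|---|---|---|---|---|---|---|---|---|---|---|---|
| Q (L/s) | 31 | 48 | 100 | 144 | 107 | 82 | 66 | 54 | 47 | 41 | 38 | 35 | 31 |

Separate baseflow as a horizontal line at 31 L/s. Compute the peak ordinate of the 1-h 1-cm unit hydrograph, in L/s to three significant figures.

Direct runoff: 0.0, 17.0, 69.0, 113.0, 76.0, 51.0, 35.0, 23.0, 16.0, 10.0, 7.0, 4.0, 0.0 L/s; ΣQ_DR = 421.0 L/s, peak = 113.0 L/s.
Runoff depth d = ΣQ_DR·Δt / A = 421.0 × 3600 / (12.6 ha) = 12.03 mm.
The 1-cm UH is the DRH scaled by (10 mm)/d, so U_p = 113.0 × 10/12.03 = 93.9 L/s.

U_p ≈ 93.9 L/s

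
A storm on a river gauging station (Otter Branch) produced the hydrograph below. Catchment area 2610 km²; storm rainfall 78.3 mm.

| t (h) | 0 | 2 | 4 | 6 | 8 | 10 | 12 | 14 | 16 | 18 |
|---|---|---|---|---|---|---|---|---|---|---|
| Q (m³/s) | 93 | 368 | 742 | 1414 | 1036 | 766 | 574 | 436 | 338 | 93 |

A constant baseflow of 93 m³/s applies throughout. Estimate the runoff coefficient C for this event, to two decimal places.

ΣQ_DR = 4930 m³/s; V = ΣQ_DR·Δt = 3.550 × 10^7 m³.
Runoff depth d = V / A = 13.60 mm.
C = d / P = 13.60 / 78.3 = 0.17.

C ≈ 0.17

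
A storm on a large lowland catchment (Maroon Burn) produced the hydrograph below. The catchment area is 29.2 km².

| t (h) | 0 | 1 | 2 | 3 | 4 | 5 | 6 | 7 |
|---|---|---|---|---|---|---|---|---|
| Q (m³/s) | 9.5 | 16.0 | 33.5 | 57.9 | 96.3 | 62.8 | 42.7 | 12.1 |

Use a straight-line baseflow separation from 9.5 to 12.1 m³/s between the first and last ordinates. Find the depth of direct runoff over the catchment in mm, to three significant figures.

Direct runoff: 0.00, 6.13, 23.26, 47.29, 85.31, 51.44, 30.97, 0.00 m³/s; ΣQ_DR = 244.4 m³/s.
V = ΣQ_DR · Δt = 244.4 × 3600 s = 8.798 × 10^5 m³.
Over A = 29.2 km², depth = V / A = 30.1 mm.

d ≈ 30.1 mm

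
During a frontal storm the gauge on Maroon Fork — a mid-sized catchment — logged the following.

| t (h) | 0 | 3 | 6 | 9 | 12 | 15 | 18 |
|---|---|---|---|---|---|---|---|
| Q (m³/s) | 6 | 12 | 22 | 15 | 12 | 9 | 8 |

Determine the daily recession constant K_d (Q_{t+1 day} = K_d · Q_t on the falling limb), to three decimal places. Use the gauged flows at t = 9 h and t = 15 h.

Between t = 9 h and t = 15 h the flow falls from 15 to 9 m³/s over 2×3 h = 6 h.
Per-interval ratio K = (9/15)^(1/2) = 0.7746; K_d = K^(24/3) = 0.130.

K_d ≈ 0.130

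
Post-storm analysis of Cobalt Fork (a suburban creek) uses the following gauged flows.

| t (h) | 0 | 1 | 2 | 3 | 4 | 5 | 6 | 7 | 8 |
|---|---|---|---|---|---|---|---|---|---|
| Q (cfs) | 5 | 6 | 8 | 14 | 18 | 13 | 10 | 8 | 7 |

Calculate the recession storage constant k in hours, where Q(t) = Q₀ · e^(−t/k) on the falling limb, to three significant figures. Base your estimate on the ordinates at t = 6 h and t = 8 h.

k ≈ 5.61 h

On the falling limb, Q drops from 10 to 7 cfs between t = 6 h and t = 8 h (Δt = 2 h).
k = −Δt / ln(Q₂/Q₁) = −2 / ln(7/10) = 5.61 h.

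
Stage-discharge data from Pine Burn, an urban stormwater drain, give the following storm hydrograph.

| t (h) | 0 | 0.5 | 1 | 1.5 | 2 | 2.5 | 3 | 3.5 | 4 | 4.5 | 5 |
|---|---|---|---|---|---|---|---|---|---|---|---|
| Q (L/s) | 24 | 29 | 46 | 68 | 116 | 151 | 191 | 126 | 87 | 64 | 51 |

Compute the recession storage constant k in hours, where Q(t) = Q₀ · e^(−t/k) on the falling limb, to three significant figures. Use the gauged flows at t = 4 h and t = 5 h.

On the falling limb, Q drops from 87 to 51 L/s between t = 4 h and t = 5 h (Δt = 1 h).
k = −Δt / ln(Q₂/Q₁) = −1 / ln(51/87) = 1.87 h.

k ≈ 1.87 h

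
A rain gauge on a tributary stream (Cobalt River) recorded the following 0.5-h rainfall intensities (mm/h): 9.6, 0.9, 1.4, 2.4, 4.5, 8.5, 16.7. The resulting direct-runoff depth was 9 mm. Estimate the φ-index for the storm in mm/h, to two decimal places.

φ ≈ 5.60 mm/h

Only the 3 blocks with intensity above φ contribute runoff: 9.6, 8.5, 16.7 mm/h.
Σ(I−φ)·Δt = d  ⇒  (9.6+8.5+16.7 − 3φ)·0.5 = 9
φ = (34.80 − 9/0.5) / 3 = 5.60 mm/h.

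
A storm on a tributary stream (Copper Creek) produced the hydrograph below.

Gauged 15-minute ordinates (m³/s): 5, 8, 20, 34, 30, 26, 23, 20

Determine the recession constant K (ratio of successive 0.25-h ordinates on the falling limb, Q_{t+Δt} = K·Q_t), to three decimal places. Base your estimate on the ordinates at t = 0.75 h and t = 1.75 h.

K ≈ 0.876

Using the recession-limb readings at t = 0.75 h and t = 1.75 h: Q falls from 34 to 20 m³/s over 4 intervals.
K = (Q₂/Q₁)^(1/4) = (20/34)^(1/4) = 0.876.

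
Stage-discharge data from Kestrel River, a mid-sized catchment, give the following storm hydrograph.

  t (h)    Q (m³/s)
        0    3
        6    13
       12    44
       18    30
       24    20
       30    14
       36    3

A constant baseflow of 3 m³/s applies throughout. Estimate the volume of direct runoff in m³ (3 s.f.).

Direct-runoff ordinates (Q − Q_b): 0.0, 10.0, 41.0, 27.0, 17.0, 11.0, 0.0 m³/s.
ΣQ_DR = 106.0 m³/s.
With Δt = 6 h = 21600 s, V = ΣQ_DR · Δt = 106.0 × 21600 = 2.29 × 10^6 m³.

V ≈ 2.29 × 10^6 m³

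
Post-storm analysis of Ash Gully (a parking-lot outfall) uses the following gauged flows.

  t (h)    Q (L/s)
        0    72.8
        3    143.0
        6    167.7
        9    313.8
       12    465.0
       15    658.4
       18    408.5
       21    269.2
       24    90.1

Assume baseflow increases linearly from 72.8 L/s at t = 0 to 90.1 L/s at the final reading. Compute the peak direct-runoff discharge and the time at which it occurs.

Subtracting baseflow gives direct-runoff ordinates: 0.00, 68.04, 90.58, 234.51, 383.55, 574.79, 322.73, 181.26, 0.00 L/s.
The maximum is 574.79 L/s, occurring at the reading for t = 15 h.

Q_p = 574.79 L/s at t = 15 h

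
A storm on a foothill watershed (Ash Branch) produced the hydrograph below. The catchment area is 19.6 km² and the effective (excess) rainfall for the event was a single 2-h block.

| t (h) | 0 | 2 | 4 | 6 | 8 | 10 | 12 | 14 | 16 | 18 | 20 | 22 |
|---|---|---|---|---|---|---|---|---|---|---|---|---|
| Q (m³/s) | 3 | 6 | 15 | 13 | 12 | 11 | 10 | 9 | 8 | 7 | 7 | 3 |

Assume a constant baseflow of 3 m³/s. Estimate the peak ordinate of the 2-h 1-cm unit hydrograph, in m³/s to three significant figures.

Direct runoff: 0.0, 3.0, 12.0, 10.0, 9.0, 8.0, 7.0, 6.0, 5.0, 4.0, 4.0, 0.0 m³/s; ΣQ_DR = 68.00 m³/s, peak = 12.0 m³/s.
Runoff depth d = ΣQ_DR·Δt / A = 68.00 × 7200 / (19.6 km²) = 24.98 mm.
The 1-cm UH is the DRH scaled by (10 mm)/d, so U_p = 12.0 × 10/24.98 = 4.80 m³/s.

U_p ≈ 4.80 m³/s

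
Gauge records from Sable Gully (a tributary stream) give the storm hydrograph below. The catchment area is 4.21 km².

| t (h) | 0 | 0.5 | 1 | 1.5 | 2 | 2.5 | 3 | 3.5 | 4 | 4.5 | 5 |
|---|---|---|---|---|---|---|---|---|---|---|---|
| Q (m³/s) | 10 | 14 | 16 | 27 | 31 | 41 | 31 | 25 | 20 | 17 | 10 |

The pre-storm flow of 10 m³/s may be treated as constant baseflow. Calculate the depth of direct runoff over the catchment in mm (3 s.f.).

d ≈ 56.4 mm

Direct runoff: 0.0, 4.0, 6.0, 17.0, 21.0, 31.0, 21.0, 15.0, 10.0, 7.0, 0.0 m³/s; ΣQ_DR = 132.0 m³/s.
V = ΣQ_DR · Δt = 132.0 × 1800 s = 2.376 × 10^5 m³.
Over A = 4.21 km², depth = V / A = 56.4 mm.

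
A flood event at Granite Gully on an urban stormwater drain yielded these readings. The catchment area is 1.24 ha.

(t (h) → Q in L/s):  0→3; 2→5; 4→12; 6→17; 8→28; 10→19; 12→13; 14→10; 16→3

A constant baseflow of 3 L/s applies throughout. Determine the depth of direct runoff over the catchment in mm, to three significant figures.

Direct runoff: 0.0, 2.0, 9.0, 14.0, 25.0, 16.0, 10.0, 7.0, 0.0 L/s; ΣQ_DR = 83.00 L/s.
V = ΣQ_DR · Δt = 83.00 × 7200 s = 5.976 × 10^5 L.
Over A = 1.24 ha, depth = V / A = 48.2 mm.

d ≈ 48.2 mm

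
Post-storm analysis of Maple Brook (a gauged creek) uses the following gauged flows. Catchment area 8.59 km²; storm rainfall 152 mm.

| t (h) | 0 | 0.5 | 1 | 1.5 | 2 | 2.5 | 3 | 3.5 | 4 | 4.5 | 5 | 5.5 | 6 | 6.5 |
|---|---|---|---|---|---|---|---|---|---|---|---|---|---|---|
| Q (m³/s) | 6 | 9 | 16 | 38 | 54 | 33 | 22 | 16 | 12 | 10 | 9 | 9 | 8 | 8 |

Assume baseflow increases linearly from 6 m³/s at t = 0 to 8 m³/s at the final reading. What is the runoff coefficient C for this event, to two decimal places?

ΣQ_DR = 152.0 m³/s; V = ΣQ_DR·Δt = 2.736 × 10^5 m³.
Runoff depth d = V / A = 31.85 mm.
C = d / P = 31.85 / 152 = 0.21.

C ≈ 0.21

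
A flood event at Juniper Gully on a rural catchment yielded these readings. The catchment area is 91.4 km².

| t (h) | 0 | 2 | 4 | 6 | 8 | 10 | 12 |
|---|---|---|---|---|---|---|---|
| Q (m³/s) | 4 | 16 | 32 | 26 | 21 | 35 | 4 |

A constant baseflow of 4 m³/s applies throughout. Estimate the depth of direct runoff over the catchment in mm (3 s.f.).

Direct runoff: 0.0, 12.0, 28.0, 22.0, 17.0, 31.0, 0.0 m³/s; ΣQ_DR = 110.0 m³/s.
V = ΣQ_DR · Δt = 110.0 × 7200 s = 7.920 × 10^5 m³.
Over A = 91.4 km², depth = V / A = 8.67 mm.

d ≈ 8.67 mm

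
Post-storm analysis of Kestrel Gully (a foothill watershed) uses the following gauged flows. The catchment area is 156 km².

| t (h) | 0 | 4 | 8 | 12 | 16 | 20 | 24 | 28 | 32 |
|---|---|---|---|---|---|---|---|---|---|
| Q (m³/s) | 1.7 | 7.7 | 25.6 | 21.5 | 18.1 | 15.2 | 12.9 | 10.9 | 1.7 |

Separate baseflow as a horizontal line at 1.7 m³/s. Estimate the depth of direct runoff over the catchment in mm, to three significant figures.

Direct runoff: 0.0, 6.0, 23.9, 19.8, 16.4, 13.5, 11.2, 9.2, 0.0 m³/s; ΣQ_DR = 100.0 m³/s.
V = ΣQ_DR · Δt = 100.0 × 14400 s = 1.440 × 10^6 m³.
Over A = 156 km², depth = V / A = 9.23 mm.

d ≈ 9.23 mm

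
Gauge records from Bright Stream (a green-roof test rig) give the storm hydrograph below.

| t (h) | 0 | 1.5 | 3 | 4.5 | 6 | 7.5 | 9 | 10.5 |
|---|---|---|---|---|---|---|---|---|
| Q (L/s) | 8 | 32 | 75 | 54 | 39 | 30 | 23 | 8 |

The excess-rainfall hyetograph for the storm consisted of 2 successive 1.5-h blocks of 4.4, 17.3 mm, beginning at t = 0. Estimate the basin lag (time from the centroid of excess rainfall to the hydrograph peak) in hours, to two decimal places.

t_L ≈ 1.05 h

Centroid of excess rainfall: t_c = Σ P_i·t̄_i / ΣP_i = 1.9459 h (block centres at 0.75, 2.25 h).
Hydrograph peak occurs at t = 3 h, so basin lag t_L = 3 − 1.9459 = 1.05 h.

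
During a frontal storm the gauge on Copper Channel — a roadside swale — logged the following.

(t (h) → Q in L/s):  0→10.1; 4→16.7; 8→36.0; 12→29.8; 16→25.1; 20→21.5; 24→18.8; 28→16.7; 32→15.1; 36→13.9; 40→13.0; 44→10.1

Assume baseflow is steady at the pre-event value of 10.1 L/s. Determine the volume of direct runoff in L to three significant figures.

V ≈ 1.52 × 10^6 L

Direct-runoff ordinates (Q − Q_b): 0.0, 6.6, 25.9, 19.7, 15.0, 11.4, 8.7, 6.6, 5.0, 3.8, 2.9, 0.0 L/s.
ΣQ_DR = 105.6 L/s.
With Δt = 4 h = 14400 s, V = ΣQ_DR · Δt = 105.6 × 14400 = 1.52 × 10^6 L.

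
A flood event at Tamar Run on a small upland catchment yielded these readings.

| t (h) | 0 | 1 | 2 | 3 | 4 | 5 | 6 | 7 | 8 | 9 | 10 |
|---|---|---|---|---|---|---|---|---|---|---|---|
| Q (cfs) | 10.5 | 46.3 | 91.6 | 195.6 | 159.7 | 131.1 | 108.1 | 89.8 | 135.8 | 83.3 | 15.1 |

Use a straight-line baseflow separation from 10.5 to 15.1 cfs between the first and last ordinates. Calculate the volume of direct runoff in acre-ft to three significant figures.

Direct-runoff ordinates (Q − Q_b): 0.00, 35.34, 80.18, 183.72, 147.36, 118.30, 94.84, 76.08, 121.62, 68.66, 0.00 cfs.
ΣQ_DR = 926.1 cfs.
With Δt = 1 h = 3600 s, V = ΣQ_DR · Δt = 926.1 × 3600 = 3.33 × 10^6 ft³ = 76.5 acre-ft.

V ≈ 76.5 acre-ft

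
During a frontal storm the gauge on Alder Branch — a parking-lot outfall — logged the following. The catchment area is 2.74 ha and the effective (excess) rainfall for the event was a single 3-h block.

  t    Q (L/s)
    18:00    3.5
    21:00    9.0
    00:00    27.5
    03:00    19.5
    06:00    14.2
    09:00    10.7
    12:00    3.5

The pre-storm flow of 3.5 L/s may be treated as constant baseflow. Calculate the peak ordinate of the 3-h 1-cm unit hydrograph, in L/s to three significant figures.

Direct runoff: 0.0, 5.5, 24.0, 16.0, 10.7, 7.2, 0.0 L/s; ΣQ_DR = 63.40 L/s, peak = 24.0 L/s.
Runoff depth d = ΣQ_DR·Δt / A = 63.40 × 10800 / (2.74 ha) = 24.99 mm.
The 1-cm UH is the DRH scaled by (10 mm)/d, so U_p = 24.0 × 10/24.99 = 9.60 L/s.

U_p ≈ 9.60 L/s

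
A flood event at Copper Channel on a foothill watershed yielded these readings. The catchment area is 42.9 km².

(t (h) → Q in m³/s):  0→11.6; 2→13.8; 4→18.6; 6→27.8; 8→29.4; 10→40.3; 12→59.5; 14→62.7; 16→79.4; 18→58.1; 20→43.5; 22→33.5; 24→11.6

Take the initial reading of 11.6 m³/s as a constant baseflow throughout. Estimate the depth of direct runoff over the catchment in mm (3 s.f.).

d ≈ 56.9 mm

Direct runoff: 0.0, 2.2, 7.0, 16.2, 17.8, 28.7, 47.9, 51.1, 67.8, 46.5, 31.9, 21.9, 0.0 m³/s; ΣQ_DR = 339.0 m³/s.
V = ΣQ_DR · Δt = 339.0 × 7200 s = 2.441 × 10^6 m³.
Over A = 42.9 km², depth = V / A = 56.9 mm.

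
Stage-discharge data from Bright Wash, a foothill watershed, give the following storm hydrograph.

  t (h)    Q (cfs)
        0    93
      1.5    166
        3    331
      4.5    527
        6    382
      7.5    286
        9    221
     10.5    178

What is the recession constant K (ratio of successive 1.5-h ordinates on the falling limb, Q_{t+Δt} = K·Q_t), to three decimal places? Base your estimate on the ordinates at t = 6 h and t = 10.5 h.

K ≈ 0.775

Using the recession-limb readings at t = 6 h and t = 10.5 h: Q falls from 382 to 178 cfs over 3 intervals.
K = (Q₂/Q₁)^(1/3) = (178/382)^(1/3) = 0.775.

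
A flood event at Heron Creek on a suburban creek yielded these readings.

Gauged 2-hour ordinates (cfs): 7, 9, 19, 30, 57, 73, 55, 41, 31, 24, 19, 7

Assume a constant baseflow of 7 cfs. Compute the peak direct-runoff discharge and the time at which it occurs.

Subtracting baseflow gives direct-runoff ordinates: 0.0, 2.0, 12.0, 23.0, 50.0, 66.0, 48.0, 34.0, 24.0, 17.0, 12.0, 0.0 cfs.
The maximum is 66.0 cfs, occurring at the reading for t = 10 h.

Q_p = 66.0 cfs at t = 10 h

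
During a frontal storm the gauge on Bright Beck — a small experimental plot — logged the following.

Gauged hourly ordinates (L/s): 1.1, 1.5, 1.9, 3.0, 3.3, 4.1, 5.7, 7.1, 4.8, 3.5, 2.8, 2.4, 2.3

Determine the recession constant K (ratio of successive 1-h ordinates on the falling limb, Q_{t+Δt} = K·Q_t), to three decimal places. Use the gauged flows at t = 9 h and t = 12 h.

K ≈ 0.869

Using the recession-limb readings at t = 9 h and t = 12 h: Q falls from 3.5 to 2.3 L/s over 3 intervals.
K = (Q₂/Q₁)^(1/3) = (2.3/3.5)^(1/3) = 0.869.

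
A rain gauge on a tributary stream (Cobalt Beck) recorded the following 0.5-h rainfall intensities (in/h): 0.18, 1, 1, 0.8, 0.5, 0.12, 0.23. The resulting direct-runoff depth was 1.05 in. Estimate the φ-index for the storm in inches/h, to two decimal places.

Only the 4 blocks with intensity above φ contribute runoff: 1, 1, 0.8, 0.5 in/h.
Σ(I−φ)·Δt = d  ⇒  (1+1+0.8+0.5 − 4φ)·0.5 = 1.05
φ = (3.300 − 1.05/0.5) / 4 = 0.30 in/h.

φ ≈ 0.30 in/h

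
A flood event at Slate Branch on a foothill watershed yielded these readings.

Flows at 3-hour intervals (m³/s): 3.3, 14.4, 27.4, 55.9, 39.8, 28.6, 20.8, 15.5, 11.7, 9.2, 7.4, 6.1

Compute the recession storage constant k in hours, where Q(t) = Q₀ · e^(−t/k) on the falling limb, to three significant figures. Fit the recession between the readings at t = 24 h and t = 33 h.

On the falling limb, Q drops from 11.7 to 6.1 m³/s between t = 24 h and t = 33 h (Δt = 9 h).
k = −Δt / ln(Q₂/Q₁) = −9 / ln(6.1/11.7) = 13.8 h.

k ≈ 13.8 h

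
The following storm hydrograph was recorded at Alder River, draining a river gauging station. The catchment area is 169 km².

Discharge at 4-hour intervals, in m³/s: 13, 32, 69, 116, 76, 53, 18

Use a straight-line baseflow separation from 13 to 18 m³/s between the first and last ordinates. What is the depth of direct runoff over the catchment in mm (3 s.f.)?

d ≈ 22.9 mm

Direct runoff: 0.00, 18.17, 54.33, 100.50, 59.67, 35.83, 0.00 m³/s; ΣQ_DR = 268.5 m³/s.
V = ΣQ_DR · Δt = 268.5 × 14400 s = 3.866 × 10^6 m³.
Over A = 169 km², depth = V / A = 22.9 mm.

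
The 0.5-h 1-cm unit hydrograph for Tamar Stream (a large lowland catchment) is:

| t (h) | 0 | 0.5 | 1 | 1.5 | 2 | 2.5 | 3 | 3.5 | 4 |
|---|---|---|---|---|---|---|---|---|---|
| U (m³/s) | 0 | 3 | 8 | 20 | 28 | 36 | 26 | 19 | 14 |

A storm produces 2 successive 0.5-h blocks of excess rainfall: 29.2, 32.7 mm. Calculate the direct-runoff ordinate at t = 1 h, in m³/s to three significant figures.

Q ≈ 33.2 m³/s

By discrete convolution, Q_j = Σ (P_i / 10 mm) · U_{j−i}.
At t = 1 h (j=2): Q = (29.2/10)·8 + (32.7/10)·3 = 33.2 m³/s.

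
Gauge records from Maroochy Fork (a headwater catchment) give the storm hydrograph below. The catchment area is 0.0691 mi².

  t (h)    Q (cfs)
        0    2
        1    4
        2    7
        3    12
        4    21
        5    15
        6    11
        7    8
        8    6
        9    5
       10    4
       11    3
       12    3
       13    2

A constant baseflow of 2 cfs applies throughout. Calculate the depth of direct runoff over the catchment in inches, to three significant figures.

Direct runoff: 0.0, 2.0, 5.0, 10.0, 19.0, 13.0, 9.0, 6.0, 4.0, 3.0, 2.0, 1.0, 1.0, 0.0 cfs; ΣQ_DR = 75.00 cfs.
V = ΣQ_DR · Δt = 75.00 × 3600 s = 2.700 × 10^5 ft³.
Over A = 0.0691 mi², depth = V / A = 1.68 in.

d ≈ 1.68 in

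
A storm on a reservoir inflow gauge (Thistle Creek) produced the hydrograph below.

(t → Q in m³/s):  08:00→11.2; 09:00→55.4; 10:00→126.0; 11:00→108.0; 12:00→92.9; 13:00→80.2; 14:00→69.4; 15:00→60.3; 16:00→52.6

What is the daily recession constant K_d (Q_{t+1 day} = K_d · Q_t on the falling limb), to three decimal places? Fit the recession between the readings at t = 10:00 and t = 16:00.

Between t = 10:00 and t = 16:00 the flow falls from 126.0 to 52.6 m³/s over 6×1 h = 6 h.
Per-interval ratio K = (52.6/126.0)^(1/6) = 0.8645; K_d = K^(24/1) = 0.030.

K_d ≈ 0.030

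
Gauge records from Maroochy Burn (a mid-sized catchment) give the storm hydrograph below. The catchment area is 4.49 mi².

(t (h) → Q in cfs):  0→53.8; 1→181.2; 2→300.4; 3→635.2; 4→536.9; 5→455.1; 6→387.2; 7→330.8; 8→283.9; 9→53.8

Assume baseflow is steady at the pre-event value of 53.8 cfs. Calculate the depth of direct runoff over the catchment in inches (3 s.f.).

d ≈ 0.925 in

Direct runoff: 0.0, 127.4, 246.6, 581.4, 483.1, 401.3, 333.4, 277.0, 230.1, 0.0 cfs; ΣQ_DR = 2680 cfs.
V = ΣQ_DR · Δt = 2680 × 3600 s = 9.649 × 10^6 ft³.
Over A = 4.49 mi², depth = V / A = 0.925 in.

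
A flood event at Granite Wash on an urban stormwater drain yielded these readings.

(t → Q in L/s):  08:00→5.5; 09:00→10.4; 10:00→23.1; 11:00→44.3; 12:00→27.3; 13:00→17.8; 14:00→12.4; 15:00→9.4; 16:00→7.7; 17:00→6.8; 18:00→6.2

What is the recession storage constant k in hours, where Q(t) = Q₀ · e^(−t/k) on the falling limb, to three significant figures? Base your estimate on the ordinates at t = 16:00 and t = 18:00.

On the falling limb, Q drops from 7.7 to 6.2 L/s between t = 16:00 and t = 18:00 (Δt = 2 h).
k = −Δt / ln(Q₂/Q₁) = −2 / ln(6.2/7.7) = 9.23 h.

k ≈ 9.23 h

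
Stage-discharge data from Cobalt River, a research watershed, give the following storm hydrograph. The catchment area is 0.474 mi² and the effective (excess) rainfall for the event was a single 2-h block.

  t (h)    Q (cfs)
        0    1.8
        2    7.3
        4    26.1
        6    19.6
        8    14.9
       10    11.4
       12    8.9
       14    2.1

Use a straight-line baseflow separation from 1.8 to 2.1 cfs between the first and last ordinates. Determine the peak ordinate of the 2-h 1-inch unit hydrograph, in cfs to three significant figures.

U_p ≈ 48.4 cfs

Direct runoff: 0.00, 5.46, 24.21, 17.67, 12.93, 9.39, 6.84, 0.00 cfs; ΣQ_DR = 76.50 cfs, peak = 24.21 cfs.
Runoff depth d = ΣQ_DR·Δt / A = 76.50 × 7200 / (0.474 mi²) = 0.5002 in.
The 1-inch UH is the DRH scaled by (1 in)/d, so U_p = 24.21 × 1/0.5002 = 48.4 cfs.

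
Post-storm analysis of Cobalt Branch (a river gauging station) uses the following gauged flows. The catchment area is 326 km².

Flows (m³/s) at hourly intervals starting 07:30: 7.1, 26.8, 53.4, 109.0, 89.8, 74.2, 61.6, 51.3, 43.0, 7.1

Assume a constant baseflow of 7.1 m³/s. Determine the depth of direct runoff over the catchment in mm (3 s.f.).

d ≈ 4.99 mm

Direct runoff: 0.0, 19.7, 46.3, 101.9, 82.7, 67.1, 54.5, 44.2, 35.9, 0.0 m³/s; ΣQ_DR = 452.3 m³/s.
V = ΣQ_DR · Δt = 452.3 × 3600 s = 1.628 × 10^6 m³.
Over A = 326 km², depth = V / A = 4.99 mm.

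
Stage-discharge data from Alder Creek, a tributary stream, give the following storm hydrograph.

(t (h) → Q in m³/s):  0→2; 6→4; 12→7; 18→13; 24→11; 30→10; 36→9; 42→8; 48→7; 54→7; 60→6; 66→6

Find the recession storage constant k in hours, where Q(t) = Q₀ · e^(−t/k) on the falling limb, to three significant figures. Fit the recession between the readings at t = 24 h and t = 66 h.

k ≈ 69.3 h

On the falling limb, Q drops from 11 to 6 m³/s between t = 24 h and t = 66 h (Δt = 42 h).
k = −Δt / ln(Q₂/Q₁) = −42 / ln(6/11) = 69.3 h.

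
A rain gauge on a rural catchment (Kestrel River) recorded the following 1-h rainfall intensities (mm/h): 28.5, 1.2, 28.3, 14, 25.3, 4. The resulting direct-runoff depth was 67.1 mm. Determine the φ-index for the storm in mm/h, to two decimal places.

Only the 4 blocks with intensity above φ contribute runoff: 28.5, 28.3, 14, 25.3 mm/h.
Σ(I−φ)·Δt = d  ⇒  (28.5+28.3+14+25.3 − 4φ)·1 = 67.1
φ = (96.10 − 67.1/1) / 4 = 7.25 mm/h.

φ ≈ 7.25 mm/h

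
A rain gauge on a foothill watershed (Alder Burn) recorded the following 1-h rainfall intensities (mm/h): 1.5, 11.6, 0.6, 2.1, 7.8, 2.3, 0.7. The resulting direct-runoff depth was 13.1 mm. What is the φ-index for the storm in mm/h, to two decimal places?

Only the 2 blocks with intensity above φ contribute runoff: 11.6, 7.8 mm/h.
Σ(I−φ)·Δt = d  ⇒  (11.6+7.8 − 2φ)·1 = 13.1
φ = (19.40 − 13.1/1) / 2 = 3.15 mm/h.

φ ≈ 3.15 mm/h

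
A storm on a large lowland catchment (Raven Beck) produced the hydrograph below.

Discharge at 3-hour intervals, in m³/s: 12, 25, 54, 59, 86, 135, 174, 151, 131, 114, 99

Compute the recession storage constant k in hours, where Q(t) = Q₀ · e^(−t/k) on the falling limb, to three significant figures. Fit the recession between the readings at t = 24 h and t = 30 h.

k ≈ 21.4 h

On the falling limb, Q drops from 131 to 99 m³/s between t = 24 h and t = 30 h (Δt = 6 h).
k = −Δt / ln(Q₂/Q₁) = −6 / ln(99/131) = 21.4 h.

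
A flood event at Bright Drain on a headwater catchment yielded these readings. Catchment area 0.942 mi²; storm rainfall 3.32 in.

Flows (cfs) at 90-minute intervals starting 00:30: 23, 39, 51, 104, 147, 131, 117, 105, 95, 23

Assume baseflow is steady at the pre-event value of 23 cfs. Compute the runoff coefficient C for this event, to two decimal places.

ΣQ_DR = 605.0 cfs; V = ΣQ_DR·Δt = 3.267 × 10^6 ft³.
Runoff depth d = V / A = 1.493 in.
C = d / P = 1.493 / 3.32 = 0.45.

C ≈ 0.45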